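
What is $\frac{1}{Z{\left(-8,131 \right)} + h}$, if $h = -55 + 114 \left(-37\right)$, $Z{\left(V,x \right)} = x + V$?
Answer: $- \frac{1}{4150} \approx -0.00024096$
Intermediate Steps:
$Z{\left(V,x \right)} = V + x$
$h = -4273$ ($h = -55 - 4218 = -4273$)
$\frac{1}{Z{\left(-8,131 \right)} + h} = \frac{1}{\left(-8 + 131\right) - 4273} = \frac{1}{123 - 4273} = \frac{1}{-4150} = - \frac{1}{4150}$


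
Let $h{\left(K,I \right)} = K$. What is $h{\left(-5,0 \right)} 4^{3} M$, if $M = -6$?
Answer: $1920$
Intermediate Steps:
$h{\left(-5,0 \right)} 4^{3} M = - 5 \cdot 4^{3} \left(-6\right) = \left(-5\right) 64 \left(-6\right) = \left(-320\right) \left(-6\right) = 1920$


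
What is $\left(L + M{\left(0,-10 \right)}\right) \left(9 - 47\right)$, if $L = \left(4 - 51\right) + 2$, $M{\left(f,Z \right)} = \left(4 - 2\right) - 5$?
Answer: $1824$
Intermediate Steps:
$M{\left(f,Z \right)} = -3$ ($M{\left(f,Z \right)} = 2 - 5 = -3$)
$L = -45$ ($L = -47 + 2 = -45$)
$\left(L + M{\left(0,-10 \right)}\right) \left(9 - 47\right) = \left(-45 - 3\right) \left(9 - 47\right) = \left(-48\right) \left(-38\right) = 1824$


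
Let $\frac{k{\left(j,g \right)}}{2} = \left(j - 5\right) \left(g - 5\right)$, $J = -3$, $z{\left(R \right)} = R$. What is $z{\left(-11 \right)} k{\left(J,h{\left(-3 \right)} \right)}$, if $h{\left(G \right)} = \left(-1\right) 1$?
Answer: $-1056$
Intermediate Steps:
$h{\left(G \right)} = -1$
$k{\left(j,g \right)} = 2 \left(-5 + g\right) \left(-5 + j\right)$ ($k{\left(j,g \right)} = 2 \left(j - 5\right) \left(g - 5\right) = 2 \left(-5 + j\right) \left(-5 + g\right) = 2 \left(-5 + g\right) \left(-5 + j\right)$)
$z{\left(-11 \right)} k{\left(J,h{\left(-3 \right)} \right)} = - 11 \left(50 - -10 - -30 + 2 \left(-1\right) \left(-3\right)\right) = - 11 \left(50 + 10 + 30 + 6\right) = \left(-11\right) 96 = -1056$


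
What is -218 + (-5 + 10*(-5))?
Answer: -273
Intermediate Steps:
-218 + (-5 + 10*(-5)) = -218 + (-5 - 50) = -218 - 55 = -273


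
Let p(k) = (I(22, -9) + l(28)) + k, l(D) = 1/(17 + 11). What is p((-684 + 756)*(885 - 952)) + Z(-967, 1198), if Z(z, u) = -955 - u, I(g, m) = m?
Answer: -195607/28 ≈ -6986.0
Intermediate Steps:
l(D) = 1/28
p(k) = -251/28 + k (p(k) = (-9 + 1/28) + k = -251/28 + k)
p((-684 + 756)*(885 - 952)) + Z(-967, 1198) = (-251/28 + (-684 + 756)*(885 - 952)) + (-955 - 1*1198) = (-251/28 + 72*(-67)) + (-955 - 1198) = (-251/28 - 4824) - 2153 = -135323/28 - 2153 = -195607/28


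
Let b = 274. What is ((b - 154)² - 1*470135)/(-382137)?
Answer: 65105/54591 ≈ 1.1926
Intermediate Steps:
((b - 154)² - 1*470135)/(-382137) = ((274 - 154)² - 1*470135)/(-382137) = (120² - 470135)*(-1/382137) = (14400 - 470135)*(-1/382137) = -455735*(-1/382137) = 65105/54591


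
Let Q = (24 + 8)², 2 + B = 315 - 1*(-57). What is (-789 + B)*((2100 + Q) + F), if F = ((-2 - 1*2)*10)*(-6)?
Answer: -1409516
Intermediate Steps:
B = 370 (B = -2 + (315 - 1*(-57)) = -2 + (315 + 57) = -2 + 372 = 370)
F = 240 (F = ((-2 - 2)*10)*(-6) = -4*10*(-6) = -40*(-6) = 240)
Q = 1024 (Q = 32² = 1024)
(-789 + B)*((2100 + Q) + F) = (-789 + 370)*((2100 + 1024) + 240) = -419*(3124 + 240) = -419*3364 = -1409516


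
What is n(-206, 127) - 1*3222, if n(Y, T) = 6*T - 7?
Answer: -2467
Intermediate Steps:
n(Y, T) = -7 + 6*T
n(-206, 127) - 1*3222 = (-7 + 6*127) - 1*3222 = (-7 + 762) - 3222 = 755 - 3222 = -2467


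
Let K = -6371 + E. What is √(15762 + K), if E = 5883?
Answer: √15274 ≈ 123.59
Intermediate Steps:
K = -488 (K = -6371 + 5883 = -488)
√(15762 + K) = √(15762 - 488) = √15274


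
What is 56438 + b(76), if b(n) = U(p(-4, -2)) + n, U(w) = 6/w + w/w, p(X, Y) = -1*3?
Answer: 56513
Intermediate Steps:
p(X, Y) = -3
U(w) = 1 + 6/w (U(w) = 6/w + 1 = 1 + 6/w)
b(n) = -1 + n (b(n) = (6 - 3)/(-3) + n = -⅓*3 + n = -1 + n)
56438 + b(76) = 56438 + (-1 + 76) = 56438 + 75 = 56513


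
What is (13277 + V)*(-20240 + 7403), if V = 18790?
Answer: -411644079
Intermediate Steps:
(13277 + V)*(-20240 + 7403) = (13277 + 18790)*(-20240 + 7403) = 32067*(-12837) = -411644079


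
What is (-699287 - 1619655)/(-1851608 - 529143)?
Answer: 2318942/2380751 ≈ 0.97404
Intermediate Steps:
(-699287 - 1619655)/(-1851608 - 529143) = -2318942/(-2380751) = -2318942*(-1/2380751) = 2318942/2380751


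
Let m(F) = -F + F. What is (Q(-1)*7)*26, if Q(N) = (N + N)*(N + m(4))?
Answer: 364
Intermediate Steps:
m(F) = 0
Q(N) = 2*N**2 (Q(N) = (N + N)*(N + 0) = (2*N)*N = 2*N**2)
(Q(-1)*7)*26 = ((2*(-1)**2)*7)*26 = ((2*1)*7)*26 = (2*7)*26 = 14*26 = 364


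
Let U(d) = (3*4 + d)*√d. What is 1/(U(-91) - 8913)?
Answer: I/(-8913*I + 79*√91) ≈ -0.0001114 + 9.419e-6*I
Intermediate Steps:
U(d) = √d*(12 + d) (U(d) = (12 + d)*√d = √d*(12 + d))
1/(U(-91) - 8913) = 1/(√(-91)*(12 - 91) - 8913) = 1/((I*√91)*(-79) - 8913) = 1/(-79*I*√91 - 8913) = 1/(-8913 - 79*I*√91)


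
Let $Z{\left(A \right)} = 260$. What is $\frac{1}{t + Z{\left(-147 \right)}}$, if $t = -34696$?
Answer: $- \frac{1}{34436} \approx -2.9039 \cdot 10^{-5}$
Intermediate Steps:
$\frac{1}{t + Z{\left(-147 \right)}} = \frac{1}{-34696 + 260} = \frac{1}{-34436} = - \frac{1}{34436}$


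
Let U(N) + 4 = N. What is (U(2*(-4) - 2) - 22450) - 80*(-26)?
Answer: -20384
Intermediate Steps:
U(N) = -4 + N
(U(2*(-4) - 2) - 22450) - 80*(-26) = ((-4 + (2*(-4) - 2)) - 22450) - 80*(-26) = ((-4 + (-8 - 2)) - 22450) + 2080 = ((-4 - 10) - 22450) + 2080 = (-14 - 22450) + 2080 = -22464 + 2080 = -20384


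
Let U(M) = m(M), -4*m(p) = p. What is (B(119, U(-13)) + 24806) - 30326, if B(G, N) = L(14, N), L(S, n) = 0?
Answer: -5520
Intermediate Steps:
m(p) = -p/4
U(M) = -M/4
B(G, N) = 0
(B(119, U(-13)) + 24806) - 30326 = (0 + 24806) - 30326 = 24806 - 30326 = -5520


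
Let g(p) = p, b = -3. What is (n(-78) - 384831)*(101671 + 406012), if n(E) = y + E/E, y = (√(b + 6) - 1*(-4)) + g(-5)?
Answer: -195372156573 + 507683*√3 ≈ -1.9537e+11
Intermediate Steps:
y = -1 + √3 (y = (√(-3 + 6) - 1*(-4)) - 5 = (√3 + 4) - 5 = (4 + √3) - 5 = -1 + √3 ≈ 0.73205)
n(E) = √3 (n(E) = (-1 + √3) + E/E = (-1 + √3) + 1 = √3)
(n(-78) - 384831)*(101671 + 406012) = (√3 - 384831)*(101671 + 406012) = (-384831 + √3)*507683 = -195372156573 + 507683*√3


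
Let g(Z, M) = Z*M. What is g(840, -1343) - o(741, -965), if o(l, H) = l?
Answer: -1128861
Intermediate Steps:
g(Z, M) = M*Z
g(840, -1343) - o(741, -965) = -1343*840 - 1*741 = -1128120 - 741 = -1128861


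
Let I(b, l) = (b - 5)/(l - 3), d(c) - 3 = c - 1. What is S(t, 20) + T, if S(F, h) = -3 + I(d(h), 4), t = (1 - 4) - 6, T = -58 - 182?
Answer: -226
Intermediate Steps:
T = -240
d(c) = 2 + c (d(c) = 3 + (c - 1) = 3 + (-1 + c) = 2 + c)
I(b, l) = (-5 + b)/(-3 + l)
t = -9 (t = -3 - 6 = -9)
S(F, h) = -6 + h (S(F, h) = -3 + (-5 + (2 + h))/(-3 + 4) = -3 + (-3 + h)/1 = -3 + 1*(-3 + h) = -3 + (-3 + h) = -6 + h)
S(t, 20) + T = (-6 + 20) - 240 = 14 - 240 = -226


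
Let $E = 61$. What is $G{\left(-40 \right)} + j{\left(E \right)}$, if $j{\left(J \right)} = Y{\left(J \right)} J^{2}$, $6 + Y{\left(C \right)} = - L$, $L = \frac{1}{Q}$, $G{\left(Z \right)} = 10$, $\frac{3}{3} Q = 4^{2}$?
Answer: $- \frac{360777}{16} \approx -22549.0$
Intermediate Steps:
$Q = 16$ ($Q = 4^{2} = 16$)
$L = \frac{1}{16} \approx 0.0625$
$Y{\left(C \right)} = - \frac{97}{16}$ ($Y{\left(C \right)} = -6 - \frac{1}{16} = - \frac{97}{16}$)
$j{\left(J \right)} = - \frac{97 J^{2}}{16}$
$G{\left(-40 \right)} + j{\left(E \right)} = 10 - \frac{97 \cdot 61^{2}}{16} = 10 - \frac{360937}{16} = - \frac{360777}{16}$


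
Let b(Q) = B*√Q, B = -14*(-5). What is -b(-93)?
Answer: -70*I*√93 ≈ -675.06*I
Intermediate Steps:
B = 70
b(Q) = 70*√Q
-b(-93) = -70*√(-93) = -70*I*√93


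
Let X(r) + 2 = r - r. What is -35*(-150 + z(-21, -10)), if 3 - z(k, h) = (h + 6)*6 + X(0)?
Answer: 4235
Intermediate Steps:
X(r) = -2 (X(r) = -2 + (r - r) = -2 + 0 = -2)
z(k, h) = -31 - 6*h (z(k, h) = 3 - ((h + 6)*6 - 2) = 3 - ((6 + h)*6 - 2) = 3 - ((36 + 6*h) - 2) = 3 - (34 + 6*h) = 3 + (-34 - 6*h) = -31 - 6*h)
-35*(-150 + z(-21, -10)) = -35*(-150 + (-31 - 6*(-10))) = -35*(-150 + (-31 + 60)) = -35*(-150 + 29) = -35*(-121) = 4235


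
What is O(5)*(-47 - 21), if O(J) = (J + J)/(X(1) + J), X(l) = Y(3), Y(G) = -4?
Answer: -680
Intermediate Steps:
X(l) = -4
O(J) = 2*J/(-4 + J) (O(J) = (J + J)/(-4 + J) = (2*J)/(-4 + J) = 2*J/(-4 + J))
O(5)*(-47 - 21) = (2*5/(-4 + 5))*(-47 - 21) = (2*5/1)*(-68) = (2*5*1)*(-68) = 10*(-68) = -680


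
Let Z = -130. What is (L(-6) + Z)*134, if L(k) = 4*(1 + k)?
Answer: -20100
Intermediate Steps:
L(k) = 4 + 4*k
(L(-6) + Z)*134 = ((4 + 4*(-6)) - 130)*134 = ((4 - 24) - 130)*134 = (-20 - 130)*134 = -150*134 = -20100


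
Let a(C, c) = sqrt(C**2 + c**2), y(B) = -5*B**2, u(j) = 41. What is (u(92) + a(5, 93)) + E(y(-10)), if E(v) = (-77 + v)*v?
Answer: 288541 + sqrt(8674) ≈ 2.8863e+5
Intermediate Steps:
E(v) = v*(-77 + v)
(u(92) + a(5, 93)) + E(y(-10)) = (41 + sqrt(5**2 + 93**2)) + (-5*(-10)**2)*(-77 - 5*(-10)**2) = (41 + sqrt(25 + 8649)) + (-5*100)*(-77 - 5*100) = (41 + sqrt(8674)) - 500*(-77 - 500) = (41 + sqrt(8674)) - 500*(-577) = (41 + sqrt(8674)) + 288500 = 288541 + sqrt(8674)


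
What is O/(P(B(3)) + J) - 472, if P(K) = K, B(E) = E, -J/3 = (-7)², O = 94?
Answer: -34031/72 ≈ -472.65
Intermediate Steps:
J = -147 (J = -3*(-7)² = -3*49 = -147)
O/(P(B(3)) + J) - 472 = 94/(3 - 147) - 472 = 94/(-144) - 472 = -1/144*94 - 472 = -47/72 - 472 = -34031/72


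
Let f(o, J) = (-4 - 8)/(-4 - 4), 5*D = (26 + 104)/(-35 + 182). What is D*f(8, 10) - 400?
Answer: -19587/49 ≈ -399.73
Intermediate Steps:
D = 26/147 (D = ((26 + 104)/(-35 + 182))/5 = (130/147)/5 = (130*(1/147))/5 = (1/5)*(130/147) = 26/147 ≈ 0.17687)
f(o, J) = 3/2 (f(o, J) = -12/(-8) = -12*(-1/8) = 3/2)
D*f(8, 10) - 400 = (26/147)*(3/2) - 400 = 13/49 - 400 = -19587/49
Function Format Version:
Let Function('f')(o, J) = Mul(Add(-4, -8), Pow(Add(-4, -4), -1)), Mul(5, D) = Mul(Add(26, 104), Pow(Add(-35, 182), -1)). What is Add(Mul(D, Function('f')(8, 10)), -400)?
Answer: Rational(-19587, 49) ≈ -399.73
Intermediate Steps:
D = Rational(26, 147) (D = Mul(Rational(1, 5), Mul(Add(26, 104), Pow(Add(-35, 182), -1))) = Mul(Rational(1, 5), Mul(130, Pow(147, -1))) = Mul(Rational(1, 5), Mul(130, Rational(1, 147))) = Mul(Rational(1, 5), Rational(130, 147)) = Rational(26, 147) ≈ 0.17687)
Function('f')(o, J) = Rational(3, 2) (Function('f')(o, J) = Mul(-12, Pow(-8, -1)) = Mul(-12, Rational(-1, 8)) = Rational(3, 2))
Add(Mul(D, Function('f')(8, 10)), -400) = Add(Mul(Rational(26, 147), Rational(3, 2)), -400) = Add(Rational(13, 49), -400) = Rational(-19587, 49)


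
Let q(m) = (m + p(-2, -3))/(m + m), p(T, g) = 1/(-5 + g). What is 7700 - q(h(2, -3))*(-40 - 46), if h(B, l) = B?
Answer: 123845/16 ≈ 7740.3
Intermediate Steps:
q(m) = (-⅛ + m)/(2*m) (q(m) = (m + 1/(-5 - 3))/(m + m) = (m + 1/(-8))/((2*m)) = (m - ⅛)*(1/(2*m)) = (-⅛ + m)*(1/(2*m)) = (-⅛ + m)/(2*m))
7700 - q(h(2, -3))*(-40 - 46) = 7700 - (1/16)*(-1 + 8*2)/2*(-40 - 46) = 7700 - (1/16)*(½)*(-1 + 16)*(-86) = 7700 - (1/16)*(½)*15*(-86) = 7700 - 15*(-86)/32 = 7700 - 1*(-645/16) = 7700 + 645/16 = 123845/16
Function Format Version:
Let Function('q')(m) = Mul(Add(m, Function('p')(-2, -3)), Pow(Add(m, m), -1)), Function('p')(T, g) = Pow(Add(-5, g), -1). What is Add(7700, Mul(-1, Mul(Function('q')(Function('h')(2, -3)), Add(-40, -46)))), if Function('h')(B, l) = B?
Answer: Rational(123845, 16) ≈ 7740.3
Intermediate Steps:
Function('q')(m) = Mul(Rational(1, 2), Pow(m, -1), Add(Rational(-1, 8), m)) (Function('q')(m) = Mul(Add(m, Pow(Add(-5, -3), -1)), Pow(Add(m, m), -1)) = Mul(Add(m, Pow(-8, -1)), Pow(Mul(2, m), -1)) = Mul(Add(m, Rational(-1, 8)), Mul(Rational(1, 2), Pow(m, -1))) = Mul(Add(Rational(-1, 8), m), Mul(Rational(1, 2), Pow(m, -1))) = Mul(Rational(1, 2), Pow(m, -1), Add(Rational(-1, 8), m)))
Add(7700, Mul(-1, Mul(Function('q')(Function('h')(2, -3)), Add(-40, -46)))) = Add(7700, Mul(-1, Mul(Mul(Rational(1, 16), Pow(2, -1), Add(-1, Mul(8, 2))), Add(-40, -46)))) = Add(7700, Mul(-1, Mul(Mul(Rational(1, 16), Rational(1, 2), Add(-1, 16)), -86))) = Add(7700, Mul(-1, Mul(Mul(Rational(1, 16), Rational(1, 2), 15), -86))) = Add(7700, Mul(-1, Mul(Rational(15, 32), -86))) = Add(7700, Mul(-1, Rational(-645, 16))) = Add(7700, Rational(645, 16)) = Rational(123845, 16)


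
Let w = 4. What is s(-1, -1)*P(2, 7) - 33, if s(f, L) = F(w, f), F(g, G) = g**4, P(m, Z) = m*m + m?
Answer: 1503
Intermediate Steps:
P(m, Z) = m + m**2 (P(m, Z) = m**2 + m = m + m**2)
s(f, L) = 256 (s(f, L) = 4**4 = 256)
s(-1, -1)*P(2, 7) - 33 = 256*(2*(1 + 2)) - 33 = 256*(2*3) - 33 = 256*6 - 33 = 1536 - 33 = 1503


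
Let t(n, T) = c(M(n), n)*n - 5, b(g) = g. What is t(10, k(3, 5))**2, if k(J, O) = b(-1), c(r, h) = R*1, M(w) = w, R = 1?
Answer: 25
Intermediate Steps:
c(r, h) = 1 (c(r, h) = 1*1 = 1)
k(J, O) = -1
t(n, T) = -5 + n (t(n, T) = 1*n - 5 = n - 5 = -5 + n)
t(10, k(3, 5))**2 = (-5 + 10)**2 = 5**2 = 25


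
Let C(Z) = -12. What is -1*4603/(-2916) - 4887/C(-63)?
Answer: 298036/729 ≈ 408.83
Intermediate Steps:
-1*4603/(-2916) - 4887/C(-63) = -1*4603/(-2916) - 4887/(-12) = -4603*(-1/2916) - 4887*(-1/12) = 4603/2916 + 1629/4 = 298036/729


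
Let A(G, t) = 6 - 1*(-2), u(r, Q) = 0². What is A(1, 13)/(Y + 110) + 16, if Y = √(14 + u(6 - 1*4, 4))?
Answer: 97128/6043 - 4*√14/6043 ≈ 16.070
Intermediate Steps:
u(r, Q) = 0
Y = √14 (Y = √(14 + 0) = √14 ≈ 3.7417)
A(G, t) = 8 (A(G, t) = 6 + 2 = 8)
A(1, 13)/(Y + 110) + 16 = 8/(√14 + 110) + 16 = 8/(110 + √14) + 16 = 16 + 8/(110 + √14)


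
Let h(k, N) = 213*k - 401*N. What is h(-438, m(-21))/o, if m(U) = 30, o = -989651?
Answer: 105324/989651 ≈ 0.10643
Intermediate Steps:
h(k, N) = -401*N + 213*k
h(-438, m(-21))/o = (-401*30 + 213*(-438))/(-989651) = (-12030 - 93294)*(-1/989651) = -105324*(-1/989651) = 105324/989651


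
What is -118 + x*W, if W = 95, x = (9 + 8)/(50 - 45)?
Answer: 205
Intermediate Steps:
x = 17/5 ≈ 3.4000
-118 + x*W = -118 + (17/5)*95 = -118 + 323 = 205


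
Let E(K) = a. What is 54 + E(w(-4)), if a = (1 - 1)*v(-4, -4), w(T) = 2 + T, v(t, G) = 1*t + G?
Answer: 54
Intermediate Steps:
v(t, G) = G + t (v(t, G) = t + G = G + t)
a = 0 (a = (1 - 1)*(-4 - 4) = 0*(-8) = 0)
E(K) = 0
54 + E(w(-4)) = 54 + 0 = 54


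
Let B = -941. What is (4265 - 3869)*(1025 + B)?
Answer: 33264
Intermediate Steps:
(4265 - 3869)*(1025 + B) = (4265 - 3869)*(1025 - 941) = 396*84 = 33264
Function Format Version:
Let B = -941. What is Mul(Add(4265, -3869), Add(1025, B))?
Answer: 33264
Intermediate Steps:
Mul(Add(4265, -3869), Add(1025, B)) = Mul(Add(4265, -3869), Add(1025, -941)) = Mul(396, 84) = 33264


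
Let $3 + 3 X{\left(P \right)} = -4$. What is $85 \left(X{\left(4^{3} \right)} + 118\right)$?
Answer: $\frac{29495}{3} \approx 9831.7$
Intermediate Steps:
$X{\left(P \right)} = - \frac{7}{3}$ ($X{\left(P \right)} = -1 + \frac{1}{3} \left(-4\right) = -1 - \frac{4}{3} = - \frac{7}{3}$)
$85 \left(X{\left(4^{3} \right)} + 118\right) = 85 \left(- \frac{7}{3} + 118\right) = 85 \cdot \frac{347}{3} = \frac{29495}{3}$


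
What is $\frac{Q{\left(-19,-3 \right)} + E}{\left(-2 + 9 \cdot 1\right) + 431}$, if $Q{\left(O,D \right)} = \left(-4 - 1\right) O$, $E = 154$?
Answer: $\frac{83}{146} \approx 0.56849$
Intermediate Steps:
$Q{\left(O,D \right)} = - 5 O$
$\frac{Q{\left(-19,-3 \right)} + E}{\left(-2 + 9 \cdot 1\right) + 431} = \frac{\left(-5\right) \left(-19\right) + 154}{\left(-2 + 9 \cdot 1\right) + 431} = \frac{95 + 154}{\left(-2 + 9\right) + 431} = \frac{249}{7 + 431} = \frac{249}{438} = 249 \cdot \frac{1}{438} = \frac{83}{146}$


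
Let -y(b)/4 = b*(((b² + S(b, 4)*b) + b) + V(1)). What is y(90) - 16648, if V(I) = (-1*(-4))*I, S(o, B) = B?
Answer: -3096088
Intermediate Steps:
V(I) = 4*I
y(b) = -4*b*(4 + b² + 5*b) (y(b) = -4*b*(((b² + 4*b) + b) + 4*1) = -4*b*((b² + 5*b) + 4) = -4*b*(4 + b² + 5*b))
y(90) - 16648 = -4*90*(4 + 90² + 5*90) - 16648 = -4*90*(4 + 8100 + 450) - 16648 = -4*90*8554 - 16648 = -3079440 - 16648 = -3096088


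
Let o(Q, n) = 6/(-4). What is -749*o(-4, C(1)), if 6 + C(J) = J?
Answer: 2247/2 ≈ 1123.5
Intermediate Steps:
C(J) = -6 + J
o(Q, n) = -3/2 (o(Q, n) = 6*(-¼) = -3/2)
-749*o(-4, C(1)) = -749*(-3/2) = 2247/2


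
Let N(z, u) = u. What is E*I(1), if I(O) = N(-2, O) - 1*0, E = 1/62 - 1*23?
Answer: -1425/62 ≈ -22.984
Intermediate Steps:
E = -1425/62 (E = 1/62 - 23 = -1425/62 ≈ -22.984)
I(O) = O (I(O) = O - 1*0 = O + 0 = O)
E*I(1) = -1425/62*1 = -1425/62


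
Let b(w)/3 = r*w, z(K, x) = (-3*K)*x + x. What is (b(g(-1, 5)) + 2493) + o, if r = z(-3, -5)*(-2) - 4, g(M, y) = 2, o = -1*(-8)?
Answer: 3077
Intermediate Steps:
z(K, x) = x - 3*K*x (z(K, x) = -3*K*x + x = x - 3*K*x)
o = 8
r = 96 (r = -5*(1 - 3*(-3))*(-2) - 4 = -5*(1 + 9)*(-2) - 4 = -5*10*(-2) - 4 = -50*(-2) - 4 = 100 - 4 = 96)
b(w) = 288*w (b(w) = 3*(96*w) = 288*w)
(b(g(-1, 5)) + 2493) + o = (288*2 + 2493) + 8 = (576 + 2493) + 8 = 3069 + 8 = 3077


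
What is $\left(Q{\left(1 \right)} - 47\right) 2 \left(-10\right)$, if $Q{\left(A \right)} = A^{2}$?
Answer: $920$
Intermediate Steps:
$\left(Q{\left(1 \right)} - 47\right) 2 \left(-10\right) = \left(1^{2} - 47\right) 2 \left(-10\right) = \left(1 - 47\right) \left(-20\right) = \left(-46\right) \left(-20\right) = 920$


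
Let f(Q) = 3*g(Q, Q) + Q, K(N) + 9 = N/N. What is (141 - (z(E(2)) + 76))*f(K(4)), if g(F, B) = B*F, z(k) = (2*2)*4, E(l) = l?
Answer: 9016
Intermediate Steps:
z(k) = 16 (z(k) = 4*4 = 16)
K(N) = -8 (K(N) = -9 + N/N = -9 + 1 = -8)
f(Q) = Q + 3*Q² (f(Q) = 3*(Q*Q) + Q = 3*Q² + Q = Q + 3*Q²)
(141 - (z(E(2)) + 76))*f(K(4)) = (141 - (16 + 76))*(-8*(1 + 3*(-8))) = (141 - 1*92)*(-8*(1 - 24)) = (141 - 92)*(-8*(-23)) = 49*184 = 9016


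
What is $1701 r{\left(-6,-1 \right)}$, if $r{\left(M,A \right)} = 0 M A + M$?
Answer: $-10206$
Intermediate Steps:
$r{\left(M,A \right)} = M$ ($r{\left(M,A \right)} = 0 A + M = 0 + M = M$)
$1701 r{\left(-6,-1 \right)} = 1701 \left(-6\right) = -10206$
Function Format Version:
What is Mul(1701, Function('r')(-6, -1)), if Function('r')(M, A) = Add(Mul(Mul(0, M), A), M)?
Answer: -10206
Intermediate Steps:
Function('r')(M, A) = M (Function('r')(M, A) = Add(Mul(0, A), M) = Add(0, M) = M)
Mul(1701, Function('r')(-6, -1)) = Mul(1701, -6) = -10206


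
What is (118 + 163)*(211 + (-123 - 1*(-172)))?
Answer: 73060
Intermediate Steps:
(118 + 163)*(211 + (-123 - 1*(-172))) = 281*(211 + (-123 + 172)) = 281*(211 + 49) = 281*260 = 73060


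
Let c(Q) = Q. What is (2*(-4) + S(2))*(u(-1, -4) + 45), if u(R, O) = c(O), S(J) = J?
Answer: -246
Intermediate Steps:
u(R, O) = O
(2*(-4) + S(2))*(u(-1, -4) + 45) = (2*(-4) + 2)*(-4 + 45) = (-8 + 2)*41 = -6*41 = -246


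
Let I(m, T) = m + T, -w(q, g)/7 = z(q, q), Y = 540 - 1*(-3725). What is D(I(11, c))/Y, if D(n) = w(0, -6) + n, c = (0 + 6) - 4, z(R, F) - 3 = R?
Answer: -8/4265 ≈ -0.0018757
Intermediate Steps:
Y = 4265 (Y = 540 + 3725 = 4265)
z(R, F) = 3 + R
c = 2 (c = 6 - 4 = 2)
w(q, g) = -21 - 7*q (w(q, g) = -7*(3 + q) = -21 - 7*q)
I(m, T) = T + m
D(n) = -21 + n (D(n) = (-21 - 7*0) + n = (-21 + 0) + n = -21 + n)
D(I(11, c))/Y = (-21 + (2 + 11))/4265 = (-21 + 13)*(1/4265) = -8*1/4265 = -8/4265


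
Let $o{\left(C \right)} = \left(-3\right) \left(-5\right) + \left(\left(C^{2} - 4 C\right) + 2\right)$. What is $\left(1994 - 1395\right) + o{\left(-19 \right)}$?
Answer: $1053$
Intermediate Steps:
$o{\left(C \right)} = 17 + C^{2} - 4 C$ ($o{\left(C \right)} = 15 + \left(2 + C^{2} - 4 C\right) = 17 + C^{2} - 4 C$)
$\left(1994 - 1395\right) + o{\left(-19 \right)} = \left(1994 - 1395\right) + \left(17 + \left(-19\right)^{2} - -76\right) = \left(1994 - 1395\right) + \left(17 + 361 + 76\right) = 599 + 454 = 1053$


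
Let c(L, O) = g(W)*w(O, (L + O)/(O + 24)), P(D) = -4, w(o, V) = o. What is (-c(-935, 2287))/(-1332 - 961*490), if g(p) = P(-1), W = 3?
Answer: -4574/236111 ≈ -0.019372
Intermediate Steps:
g(p) = -4
c(L, O) = -4*O
(-c(-935, 2287))/(-1332 - 961*490) = (-(-4)*2287)/(-1332 - 961*490) = (-1*(-9148))/(-1332 - 470890) = 9148/(-472222) = 9148*(-1/472222) = -4574/236111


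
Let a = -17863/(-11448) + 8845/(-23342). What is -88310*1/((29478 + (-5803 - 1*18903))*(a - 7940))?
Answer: 2949766120620/1265418007611811 ≈ 0.0023311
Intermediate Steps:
a = 157850293/133609608 (a = -17863*(-1/11448) + 8845*(-1/23342) = 17863/11448 - 8845/23342 = 157850293/133609608 ≈ 1.1814)
-88310*1/((29478 + (-5803 - 1*18903))*(a - 7940)) = -88310*1/((29478 + (-5803 - 1*18903))*(157850293/133609608 - 7940)) = -88310*(-133609608/(1060702437227*(29478 + (-5803 - 18903)))) = -88310*(-133609608/(1060702437227*(29478 - 24706))) = -88310/((-1060702437227/133609608*4772)) = -88310/(-1265418007611811/33402402) = -88310*(-33402402/1265418007611811) = 2949766120620/1265418007611811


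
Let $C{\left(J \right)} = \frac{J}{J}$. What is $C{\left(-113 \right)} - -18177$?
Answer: $18178$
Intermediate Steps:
$C{\left(J \right)} = 1$
$C{\left(-113 \right)} - -18177 = 1 - -18177 = 1 + 18177 = 18178$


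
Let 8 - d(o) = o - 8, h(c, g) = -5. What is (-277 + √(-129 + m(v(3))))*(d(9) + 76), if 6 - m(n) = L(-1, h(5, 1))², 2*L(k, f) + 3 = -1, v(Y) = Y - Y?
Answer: -22991 + 83*I*√127 ≈ -22991.0 + 935.36*I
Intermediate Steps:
v(Y) = 0
L(k, f) = -2 (L(k, f) = -3/2 + (½)*(-1) = -3/2 - ½ = -2)
m(n) = 2 (m(n) = 6 - 1*(-2)² = 6 - 1*4 = 6 - 4 = 2)
d(o) = 16 - o (d(o) = 8 - (o - 8) = 8 - (-8 + o) = 8 + (8 - o) = 16 - o)
(-277 + √(-129 + m(v(3))))*(d(9) + 76) = (-277 + √(-129 + 2))*((16 - 1*9) + 76) = (-277 + √(-127))*((16 - 9) + 76) = (-277 + I*√127)*(7 + 76) = (-277 + I*√127)*83 = -22991 + 83*I*√127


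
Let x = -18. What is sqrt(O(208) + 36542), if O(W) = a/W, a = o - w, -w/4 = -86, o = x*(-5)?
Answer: 3*sqrt(10978474)/52 ≈ 191.16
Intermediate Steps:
o = 90 (o = -18*(-5) = 90)
w = 344 (w = -4*(-86) = 344)
a = -254 (a = 90 - 1*344 = 90 - 344 = -254)
O(W) = -254/W
sqrt(O(208) + 36542) = sqrt(-254/208 + 36542) = sqrt(-254*1/208 + 36542) = sqrt(-127/104 + 36542) = sqrt(3800241/104) = 3*sqrt(10978474)/52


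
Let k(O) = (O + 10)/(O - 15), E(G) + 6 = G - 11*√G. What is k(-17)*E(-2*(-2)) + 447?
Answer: 1767/4 ≈ 441.75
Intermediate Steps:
E(G) = -6 + G - 11*√G (E(G) = -6 + (G - 11*√G) = -6 + G - 11*√G)
k(O) = (10 + O)/(-15 + O)
k(-17)*E(-2*(-2)) + 447 = ((10 - 17)/(-15 - 17))*(-6 - 2*(-2) - 11*√(-2*(-2))) + 447 = (-7/(-32))*(-6 + 4 - 11*√4) + 447 = (-1/32*(-7))*(-6 + 4 - 11*2) + 447 = 7*(-6 + 4 - 22)/32 + 447 = (7/32)*(-24) + 447 = -21/4 + 447 = 1767/4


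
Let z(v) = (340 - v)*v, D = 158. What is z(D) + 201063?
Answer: 229819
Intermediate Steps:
z(v) = v*(340 - v)
z(D) + 201063 = 158*(340 - 1*158) + 201063 = 158*(340 - 158) + 201063 = 158*182 + 201063 = 28756 + 201063 = 229819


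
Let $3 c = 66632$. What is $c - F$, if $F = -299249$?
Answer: $\frac{964379}{3} \approx 3.2146 \cdot 10^{5}$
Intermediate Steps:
$c = \frac{66632}{3}$ ($c = \frac{1}{3} \cdot 66632 = \frac{66632}{3} \approx 22211.0$)
$c - F = \frac{66632}{3} - -299249 = \frac{66632}{3} + 299249 = \frac{964379}{3}$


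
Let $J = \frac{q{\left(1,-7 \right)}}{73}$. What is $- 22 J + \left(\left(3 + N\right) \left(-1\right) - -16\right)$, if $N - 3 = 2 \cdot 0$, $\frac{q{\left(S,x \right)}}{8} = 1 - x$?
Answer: $- \frac{678}{73} \approx -9.2877$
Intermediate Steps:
$q{\left(S,x \right)} = 8 - 8 x$ ($q{\left(S,x \right)} = 8 \left(1 - x\right) = 8 - 8 x$)
$N = 3$ ($N = 3 + 2 \cdot 0 = 3 + 0 = 3$)
$J = \frac{64}{73}$ ($J = \frac{8 - -56}{73} = \left(8 + 56\right) \frac{1}{73} = 64 \cdot \frac{1}{73} = \frac{64}{73} \approx 0.87671$)
$- 22 J + \left(\left(3 + N\right) \left(-1\right) - -16\right) = \left(-22\right) \frac{64}{73} + \left(\left(3 + 3\right) \left(-1\right) - -16\right) = - \frac{1408}{73} + \left(6 \left(-1\right) + 16\right) = - \frac{1408}{73} + \left(-6 + 16\right) = - \frac{1408}{73} + 10 = - \frac{678}{73}$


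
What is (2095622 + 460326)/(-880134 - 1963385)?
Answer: -2555948/2843519 ≈ -0.89887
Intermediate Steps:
(2095622 + 460326)/(-880134 - 1963385) = 2555948/(-2843519) = 2555948*(-1/2843519) = -2555948/2843519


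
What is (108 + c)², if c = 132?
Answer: 57600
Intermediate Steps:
(108 + c)² = (108 + 132)² = 240² = 57600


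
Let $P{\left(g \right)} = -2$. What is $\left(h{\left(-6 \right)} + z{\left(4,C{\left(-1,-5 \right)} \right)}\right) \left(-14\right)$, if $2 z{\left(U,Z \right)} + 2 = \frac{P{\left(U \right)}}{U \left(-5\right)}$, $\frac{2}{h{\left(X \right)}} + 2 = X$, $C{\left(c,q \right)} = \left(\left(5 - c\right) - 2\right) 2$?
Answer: $\frac{84}{5} \approx 16.8$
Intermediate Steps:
$C{\left(c,q \right)} = 6 - 2 c$ ($C{\left(c,q \right)} = \left(3 - c\right) 2 = 6 - 2 c$)
$h{\left(X \right)} = \frac{2}{-2 + X}$
$z{\left(U,Z \right)} = -1 + \frac{1}{5 U}$ ($z{\left(U,Z \right)} = -1 + \frac{\left(-2\right) \frac{1}{U \left(-5\right)}}{2} = -1 + \frac{\left(-2\right) \frac{1}{\left(-5\right) U}}{2} = -1 + \frac{\left(-2\right) \left(- \frac{1}{5 U}\right)}{2} = -1 + \frac{\frac{2}{5} \frac{1}{U}}{2} = -1 + \frac{1}{5 U}$)
$\left(h{\left(-6 \right)} + z{\left(4,C{\left(-1,-5 \right)} \right)}\right) \left(-14\right) = \left(\frac{2}{-2 - 6} + \frac{\frac{1}{5} - 4}{4}\right) \left(-14\right) = \left(\frac{2}{-8} + \frac{\frac{1}{5} - 4}{4}\right) \left(-14\right) = \left(2 \left(- \frac{1}{8}\right) + \frac{1}{4} \left(- \frac{19}{5}\right)\right) \left(-14\right) = \left(- \frac{1}{4} - \frac{19}{20}\right) \left(-14\right) = \left(- \frac{6}{5}\right) \left(-14\right) = \frac{84}{5}$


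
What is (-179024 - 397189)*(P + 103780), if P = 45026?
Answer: -85743951678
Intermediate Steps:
(-179024 - 397189)*(P + 103780) = (-179024 - 397189)*(45026 + 103780) = -576213*148806 = -85743951678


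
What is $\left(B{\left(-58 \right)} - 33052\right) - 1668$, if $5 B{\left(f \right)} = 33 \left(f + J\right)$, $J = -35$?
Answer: $- \frac{176669}{5} \approx -35334.0$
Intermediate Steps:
$B{\left(f \right)} = -231 + \frac{33 f}{5}$ ($B{\left(f \right)} = \frac{33 \left(f - 35\right)}{5} = \frac{33 \left(-35 + f\right)}{5} = \frac{-1155 + 33 f}{5} = -231 + \frac{33 f}{5}$)
$\left(B{\left(-58 \right)} - 33052\right) - 1668 = \left(\left(-231 + \frac{33}{5} \left(-58\right)\right) - 33052\right) - 1668 = \left(\left(-231 - \frac{1914}{5}\right) - 33052\right) - 1668 = \left(- \frac{3069}{5} - 33052\right) - 1668 = - \frac{168329}{5} - 1668 = - \frac{176669}{5}$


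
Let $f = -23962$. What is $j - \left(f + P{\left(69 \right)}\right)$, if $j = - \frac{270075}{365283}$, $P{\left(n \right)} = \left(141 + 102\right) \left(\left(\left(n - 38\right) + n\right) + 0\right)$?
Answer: $- \frac{41245243}{121761} \approx -338.74$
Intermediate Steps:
$P{\left(n \right)} = -9234 + 486 n$ ($P{\left(n \right)} = 243 \left(\left(\left(-38 + n\right) + n\right) + 0\right) = 243 \left(\left(-38 + 2 n\right) + 0\right) = 243 \left(-38 + 2 n\right) = -9234 + 486 n$)
$j = - \frac{90025}{121761}$ ($j = \left(-270075\right) \frac{1}{365283} = - \frac{90025}{121761} \approx -0.73936$)
$j - \left(f + P{\left(69 \right)}\right) = - \frac{90025}{121761} - \left(-23962 + \left(-9234 + 486 \cdot 69\right)\right) = - \frac{90025}{121761} - \left(-23962 + \left(-9234 + 33534\right)\right) = - \frac{90025}{121761} - \left(-23962 + 24300\right) = - \frac{90025}{121761} - 338 = - \frac{41245243}{121761}$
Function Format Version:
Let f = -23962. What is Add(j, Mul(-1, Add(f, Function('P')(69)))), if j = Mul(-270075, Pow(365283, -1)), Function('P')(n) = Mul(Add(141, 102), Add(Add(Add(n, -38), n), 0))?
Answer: Rational(-41245243, 121761) ≈ -338.74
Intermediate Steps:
Function('P')(n) = Add(-9234, Mul(486, n)) (Function('P')(n) = Mul(243, Add(Add(Add(-38, n), n), 0)) = Mul(243, Add(Add(-38, Mul(2, n)), 0)) = Mul(243, Add(-38, Mul(2, n))) = Add(-9234, Mul(486, n)))
j = Rational(-90025, 121761) (j = Mul(-270075, Rational(1, 365283)) = Rational(-90025, 121761) ≈ -0.73936)
Add(j, Mul(-1, Add(f, Function('P')(69)))) = Add(Rational(-90025, 121761), Mul(-1, Add(-23962, Add(-9234, Mul(486, 69))))) = Add(Rational(-90025, 121761), Mul(-1, Add(-23962, Add(-9234, 33534)))) = Add(Rational(-90025, 121761), Mul(-1, Add(-23962, 24300))) = Add(Rational(-90025, 121761), Mul(-1, 338)) = Add(Rational(-90025, 121761), -338) = Rational(-41245243, 121761)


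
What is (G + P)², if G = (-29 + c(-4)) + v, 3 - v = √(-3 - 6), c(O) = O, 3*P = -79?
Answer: 28480/9 + 338*I ≈ 3164.4 + 338.0*I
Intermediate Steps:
P = -79/3 (P = (⅓)*(-79) = -79/3 ≈ -26.333)
v = 3 - 3*I (v = 3 - √(-3 - 6) = 3 - √(-9) = 3 - 3*I ≈ 3.0 - 3.0*I)
G = -30 - 3*I (G = (-29 - 4) + (3 - 3*I) = -33 + (3 - 3*I) = -30 - 3*I ≈ -30.0 - 3.0*I)
(G + P)² = ((-30 - 3*I) - 79/3)² = (-169/3 - 3*I)²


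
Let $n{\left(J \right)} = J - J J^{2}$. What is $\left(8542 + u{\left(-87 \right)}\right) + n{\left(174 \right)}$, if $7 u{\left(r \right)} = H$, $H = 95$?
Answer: $- \frac{36815061}{7} \approx -5.2593 \cdot 10^{6}$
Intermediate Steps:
$u{\left(r \right)} = \frac{95}{7}$ ($u{\left(r \right)} = \frac{1}{7} \cdot 95 = \frac{95}{7}$)
$n{\left(J \right)} = J - J^{3}$
$\left(8542 + u{\left(-87 \right)}\right) + n{\left(174 \right)} = \left(8542 + \frac{95}{7}\right) + \left(174 - 174^{3}\right) = \frac{59889}{7} + \left(174 - 5268024\right) = \frac{59889}{7} - 5267850 = - \frac{36815061}{7}$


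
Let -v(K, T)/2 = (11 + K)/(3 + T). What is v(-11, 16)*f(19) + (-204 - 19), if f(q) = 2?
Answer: -223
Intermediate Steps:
v(K, T) = -2*(11 + K)/(3 + T)
v(-11, 16)*f(19) + (-204 - 19) = (2*(-11 - 1*(-11))/(3 + 16))*2 + (-204 - 19) = (2*(-11 + 11)/19)*2 - 223 = (2*(1/19)*0)*2 - 223 = 0*2 - 223 = 0 - 223 = -223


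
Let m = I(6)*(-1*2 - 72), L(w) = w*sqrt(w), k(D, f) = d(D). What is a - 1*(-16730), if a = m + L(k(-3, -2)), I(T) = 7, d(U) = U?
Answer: 16212 - 3*I*sqrt(3) ≈ 16212.0 - 5.1962*I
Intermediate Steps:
k(D, f) = D
L(w) = w**(3/2)
m = -518 (m = 7*(-1*2 - 72) = 7*(-2 - 72) = 7*(-74) = -518)
a = -518 - 3*I*sqrt(3) (a = -518 + (-3)**(3/2) = -518 - 3*I*sqrt(3) ≈ -518.0 - 5.1962*I)
a - 1*(-16730) = (-518 - 3*I*sqrt(3)) - 1*(-16730) = (-518 - 3*I*sqrt(3)) + 16730 = 16212 - 3*I*sqrt(3)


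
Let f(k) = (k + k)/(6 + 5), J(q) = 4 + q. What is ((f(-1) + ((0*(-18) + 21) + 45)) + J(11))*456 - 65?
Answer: 404669/11 ≈ 36788.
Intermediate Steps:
f(k) = 2*k/11 (f(k) = (2*k)/11 = (2*k)*(1/11) = 2*k/11)
((f(-1) + ((0*(-18) + 21) + 45)) + J(11))*456 - 65 = (((2/11)*(-1) + ((0*(-18) + 21) + 45)) + (4 + 11))*456 - 65 = ((-2/11 + ((0 + 21) + 45)) + 15)*456 - 65 = ((-2/11 + (21 + 45)) + 15)*456 - 65 = ((-2/11 + 66) + 15)*456 - 65 = (724/11 + 15)*456 - 65 = (889/11)*456 - 65 = 405384/11 - 65 = 404669/11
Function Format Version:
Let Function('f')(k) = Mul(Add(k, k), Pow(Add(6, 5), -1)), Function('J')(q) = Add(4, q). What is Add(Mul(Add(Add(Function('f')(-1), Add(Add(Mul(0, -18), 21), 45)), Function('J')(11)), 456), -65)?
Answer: Rational(404669, 11) ≈ 36788.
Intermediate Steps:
Function('f')(k) = Mul(Rational(2, 11), k) (Function('f')(k) = Mul(Mul(2, k), Pow(11, -1)) = Mul(Mul(2, k), Rational(1, 11)) = Mul(Rational(2, 11), k))
Add(Mul(Add(Add(Function('f')(-1), Add(Add(Mul(0, -18), 21), 45)), Function('J')(11)), 456), -65) = Add(Mul(Add(Add(Mul(Rational(2, 11), -1), Add(Add(Mul(0, -18), 21), 45)), Add(4, 11)), 456), -65) = Add(Mul(Add(Add(Rational(-2, 11), Add(Add(0, 21), 45)), 15), 456), -65) = Add(Mul(Add(Add(Rational(-2, 11), Add(21, 45)), 15), 456), -65) = Add(Mul(Add(Add(Rational(-2, 11), 66), 15), 456), -65) = Add(Mul(Add(Rational(724, 11), 15), 456), -65) = Add(Mul(Rational(889, 11), 456), -65) = Add(Rational(405384, 11), -65) = Rational(404669, 11)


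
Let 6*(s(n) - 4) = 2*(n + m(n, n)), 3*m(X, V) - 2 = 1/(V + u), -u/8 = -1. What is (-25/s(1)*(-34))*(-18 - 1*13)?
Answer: -213435/37 ≈ -5768.5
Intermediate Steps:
u = 8 (u = -8*(-1) = 8)
m(X, V) = ⅔ + 1/(3*(8 + V)) (m(X, V) = ⅔ + 1/(3*(V + 8)) = ⅔ + 1/(3*(8 + V)))
s(n) = 4 + n/3 + (17 + 2*n)/(9*(8 + n)) (s(n) = 4 + (2*(n + (17 + 2*n)/(3*(8 + n))))/6 = 4 + (2*n + 2*(17 + 2*n)/(3*(8 + n)))/6 = 4 + (n/3 + (17 + 2*n)/(9*(8 + n))) = 4 + n/3 + (17 + 2*n)/(9*(8 + n)))
(-25/s(1)*(-34))*(-18 - 1*13) = (-25*9*(8 + 1)/(305 + 3*1² + 62*1)*(-34))*(-18 - 1*13) = (-25*81/(305 + 3*1 + 62)*(-34))*(-18 - 13) = (-25*81/(305 + 3 + 62)*(-34))*(-31) = (-25/((⅑)*(⅑)*370)*(-34))*(-31) = (-25/370/81*(-34))*(-31) = (-25*81/370*(-34))*(-31) = -405/74*(-34)*(-31) = (6885/37)*(-31) = -213435/37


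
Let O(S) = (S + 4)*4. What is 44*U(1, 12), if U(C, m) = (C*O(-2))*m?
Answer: 4224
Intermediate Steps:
O(S) = 16 + 4*S (O(S) = (4 + S)*4 = 16 + 4*S)
U(C, m) = 8*C*m (U(C, m) = (C*(16 + 4*(-2)))*m = (C*(16 - 8))*m = (C*8)*m = (8*C)*m = 8*C*m)
44*U(1, 12) = 44*(8*1*12) = 44*96 = 4224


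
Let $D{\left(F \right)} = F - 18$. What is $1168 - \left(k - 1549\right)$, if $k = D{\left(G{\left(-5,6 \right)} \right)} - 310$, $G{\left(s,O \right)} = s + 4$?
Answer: $3046$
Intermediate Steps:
$G{\left(s,O \right)} = 4 + s$
$D{\left(F \right)} = -18 + F$ ($D{\left(F \right)} = F - 18 = -18 + F$)
$k = -329$ ($k = \left(-18 + \left(4 - 5\right)\right) - 310 = \left(-18 - 1\right) - 310 = -19 - 310 = -329$)
$1168 - \left(k - 1549\right) = 1168 - \left(-329 - 1549\right) = 1168 - -1878 = 1168 + 1878 = 3046$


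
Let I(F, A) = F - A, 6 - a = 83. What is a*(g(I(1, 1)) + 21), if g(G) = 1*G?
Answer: -1617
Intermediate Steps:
a = -77 (a = 6 - 1*83 = 6 - 83 = -77)
g(G) = G
a*(g(I(1, 1)) + 21) = -77*((1 - 1*1) + 21) = -77*((1 - 1) + 21) = -77*(0 + 21) = -77*21 = -1617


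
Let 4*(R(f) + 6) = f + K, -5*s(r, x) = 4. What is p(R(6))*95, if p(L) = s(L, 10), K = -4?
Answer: -76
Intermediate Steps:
s(r, x) = -⅘ (s(r, x) = -⅕*4 = -⅘)
R(f) = -7 + f/4 (R(f) = -6 + (f - 4)/4 = -6 + (-4 + f)/4 = -6 + (-1 + f/4) = -7 + f/4)
p(L) = -⅘
p(R(6))*95 = -⅘*95 = -76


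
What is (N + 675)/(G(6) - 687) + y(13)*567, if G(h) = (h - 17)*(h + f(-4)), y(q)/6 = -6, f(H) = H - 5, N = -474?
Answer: -4449883/218 ≈ -20412.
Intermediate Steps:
f(H) = -5 + H
y(q) = -36 (y(q) = 6*(-6) = -36)
G(h) = (-17 + h)*(-9 + h) (G(h) = (h - 17)*(h + (-5 - 4)) = (-17 + h)*(h - 9) = (-17 + h)*(-9 + h))
(N + 675)/(G(6) - 687) + y(13)*567 = (-474 + 675)/((153 + 6² - 26*6) - 687) - 36*567 = 201/((153 + 36 - 156) - 687) - 20412 = 201/(33 - 687) - 20412 = 201/(-654) - 20412 = 201*(-1/654) - 20412 = -67/218 - 20412 = -4449883/218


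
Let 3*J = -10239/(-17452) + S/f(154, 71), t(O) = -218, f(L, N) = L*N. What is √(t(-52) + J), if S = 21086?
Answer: I*√4447890878646981381/143115126 ≈ 14.736*I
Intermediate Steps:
J = 239973049/286230252 (J = (-10239/(-17452) + 21086/((154*71)))/3 = (-10239*(-1/17452) + 21086/10934)/3 = (10239/17452 + 21086*(1/10934))/3 = (10239/17452 + 10543/5467)/3 = (⅓)*(239973049/95410084) = 239973049/286230252 ≈ 0.83839)
√(t(-52) + J) = √(-218 + 239973049/286230252) = √(-62158221887/286230252) = I*√4447890878646981381/143115126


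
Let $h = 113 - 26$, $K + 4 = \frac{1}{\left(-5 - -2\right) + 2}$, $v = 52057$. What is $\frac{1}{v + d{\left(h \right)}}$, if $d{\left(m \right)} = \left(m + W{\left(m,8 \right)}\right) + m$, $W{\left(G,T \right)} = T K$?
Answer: $\frac{1}{52191} \approx 1.916 \cdot 10^{-5}$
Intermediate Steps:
$K = -5$ ($K = -4 + \frac{1}{\left(-5 - -2\right) + 2} = -4 + \frac{1}{\left(-5 + 2\right) + 2} = -4 + \frac{1}{-3 + 2} = -4 + \frac{1}{-1} = -4 - 1 = -5$)
$W{\left(G,T \right)} = - 5 T$ ($W{\left(G,T \right)} = T \left(-5\right) = - 5 T$)
$h = 87$
$d{\left(m \right)} = -40 + 2 m$ ($d{\left(m \right)} = \left(m - 40\right) + m = \left(-40 + m\right) + m = -40 + 2 m$)
$\frac{1}{v + d{\left(h \right)}} = \frac{1}{52057 + \left(-40 + 2 \cdot 87\right)} = \frac{1}{52057 + \left(-40 + 174\right)} = \frac{1}{52057 + 134} = \frac{1}{52191}$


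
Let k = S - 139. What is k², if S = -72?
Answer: 44521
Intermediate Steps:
k = -211 (k = -72 - 139 = -211)
k² = (-211)² = 44521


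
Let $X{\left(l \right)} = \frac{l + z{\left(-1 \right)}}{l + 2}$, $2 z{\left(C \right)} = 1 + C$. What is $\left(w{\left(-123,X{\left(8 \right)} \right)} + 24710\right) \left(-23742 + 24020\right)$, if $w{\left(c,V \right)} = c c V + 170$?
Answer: $\frac{51406648}{5} \approx 1.0281 \cdot 10^{7}$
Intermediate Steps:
$z{\left(C \right)} = \frac{1}{2} + \frac{C}{2}$ ($z{\left(C \right)} = \frac{1 + C}{2} = \frac{1}{2} + \frac{C}{2}$)
$X{\left(l \right)} = \frac{l}{2 + l}$ ($X{\left(l \right)} = \frac{l + \left(\frac{1}{2} + \frac{1}{2} \left(-1\right)\right)}{l + 2} = \frac{l + \left(\frac{1}{2} - \frac{1}{2}\right)}{2 + l} = \frac{l + 0}{2 + l} = \frac{l}{2 + l}$)
$w{\left(c,V \right)} = 170 + V c^{2}$ ($w{\left(c,V \right)} = c^{2} V + 170 = V c^{2} + 170 = 170 + V c^{2}$)
$\left(w{\left(-123,X{\left(8 \right)} \right)} + 24710\right) \left(-23742 + 24020\right) = \left(\left(170 + \frac{8}{2 + 8} \left(-123\right)^{2}\right) + 24710\right) \left(-23742 + 24020\right) = \left(\left(170 + \frac{8}{10} \cdot 15129\right) + 24710\right) 278 = \left(\left(170 + 8 \cdot \frac{1}{10} \cdot 15129\right) + 24710\right) 278 = \left(\left(170 + \frac{4}{5} \cdot 15129\right) + 24710\right) 278 = \left(\left(170 + \frac{60516}{5}\right) + 24710\right) 278 = \left(\frac{61366}{5} + 24710\right) 278 = \frac{184916}{5} \cdot 278 = \frac{51406648}{5}$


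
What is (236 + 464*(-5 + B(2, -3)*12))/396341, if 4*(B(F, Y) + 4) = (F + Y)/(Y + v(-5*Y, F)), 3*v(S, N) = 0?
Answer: -2172/36031 ≈ -0.060281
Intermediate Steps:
v(S, N) = 0 (v(S, N) = (⅓)*0 = 0)
B(F, Y) = -4 + (F + Y)/(4*Y) (B(F, Y) = -4 + ((F + Y)/(Y + 0))/4 = -4 + ((F + Y)/Y)/4 = -4 + (F + Y)/(4*Y))
(236 + 464*(-5 + B(2, -3)*12))/396341 = (236 + 464*(-5 + ((¼)*(2 - 15*(-3))/(-3))*12))/396341 = (236 + 464*(-5 + ((¼)*(-⅓)*(2 + 45))*12))*(1/396341) = (236 + 464*(-5 + ((¼)*(-⅓)*47)*12))*(1/396341) = (236 + 464*(-5 - 47/12*12))*(1/396341) = (236 + 464*(-5 - 47))*(1/396341) = (236 + 464*(-52))*(1/396341) = (236 - 24128)*(1/396341) = -23892*1/396341 = -2172/36031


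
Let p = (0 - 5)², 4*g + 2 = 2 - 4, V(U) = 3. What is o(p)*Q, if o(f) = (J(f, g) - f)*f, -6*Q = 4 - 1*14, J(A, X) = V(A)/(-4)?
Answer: -12875/12 ≈ -1072.9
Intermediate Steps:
g = -1 (g = -½ + (2 - 4)/4 = -½ + (¼)*(-2) = -½ - ½ = -1)
J(A, X) = -¾ (J(A, X) = 3/(-4) = 3*(-¼) = -¾)
p = 25 (p = (-5)² = 25)
Q = 5/3 (Q = -(4 - 1*14)/6 = -(4 - 14)/6 = -⅙*(-10) = 5/3 ≈ 1.6667)
o(f) = f*(-¾ - f) (o(f) = (-¾ - f)*f = f*(-¾ - f))
o(p)*Q = -¼*25*(3 + 4*25)*(5/3) = -¼*25*(3 + 100)*(5/3) = -¼*25*103*(5/3) = -2575/4*5/3 = -12875/12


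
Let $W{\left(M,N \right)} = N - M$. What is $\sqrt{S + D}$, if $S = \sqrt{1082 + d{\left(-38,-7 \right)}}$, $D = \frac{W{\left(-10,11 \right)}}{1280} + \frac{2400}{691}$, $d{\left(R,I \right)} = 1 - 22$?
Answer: $\frac{\sqrt{10663895505 + 3055878400 \sqrt{1061}}}{55280} \approx 6.0052$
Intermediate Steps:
$d{\left(R,I \right)} = -21$
$D = \frac{3086511}{884480}$ ($D = \frac{11 - -10}{1280} + \frac{2400}{691} = \left(11 + 10\right) \frac{1}{1280} + 2400 \cdot \frac{1}{691} = 21 \cdot \frac{1}{1280} + \frac{2400}{691} = \frac{21}{1280} + \frac{2400}{691} = \frac{3086511}{884480} \approx 3.4896$)
$S = \sqrt{1061}$ ($S = \sqrt{1082 - 21} = \sqrt{1061} \approx 32.573$)
$\sqrt{S + D} = \sqrt{\sqrt{1061} + \frac{3086511}{884480}} = \sqrt{\frac{3086511}{884480} + \sqrt{1061}}$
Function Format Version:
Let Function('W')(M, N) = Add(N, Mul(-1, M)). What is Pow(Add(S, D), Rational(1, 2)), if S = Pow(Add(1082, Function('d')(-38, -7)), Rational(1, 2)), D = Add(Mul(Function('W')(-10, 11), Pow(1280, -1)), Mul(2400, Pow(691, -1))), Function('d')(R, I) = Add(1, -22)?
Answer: Mul(Rational(1, 55280), Pow(Add(10663895505, Mul(3055878400, Pow(1061, Rational(1, 2)))), Rational(1, 2))) ≈ 6.0052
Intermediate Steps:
Function('d')(R, I) = -21
D = Rational(3086511, 884480) (D = Add(Mul(Add(11, Mul(-1, -10)), Pow(1280, -1)), Mul(2400, Pow(691, -1))) = Add(Mul(Add(11, 10), Rational(1, 1280)), Mul(2400, Rational(1, 691))) = Add(Mul(21, Rational(1, 1280)), Rational(2400, 691)) = Add(Rational(21, 1280), Rational(2400, 691)) = Rational(3086511, 884480) ≈ 3.4896)
S = Pow(1061, Rational(1, 2)) (S = Pow(Add(1082, -21), Rational(1, 2)) = Pow(1061, Rational(1, 2)) ≈ 32.573)
Pow(Add(S, D), Rational(1, 2)) = Pow(Add(Pow(1061, Rational(1, 2)), Rational(3086511, 884480)), Rational(1, 2)) = Pow(Add(Rational(3086511, 884480), Pow(1061, Rational(1, 2))), Rational(1, 2))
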